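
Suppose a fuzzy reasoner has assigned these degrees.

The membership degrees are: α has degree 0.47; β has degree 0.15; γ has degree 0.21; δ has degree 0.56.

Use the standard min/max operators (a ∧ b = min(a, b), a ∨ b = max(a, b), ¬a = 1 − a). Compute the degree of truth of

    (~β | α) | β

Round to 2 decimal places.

~β = 1 − 0.15 = 0.85
~β | α = max(a, b) on (0.85, 0.47) = 0.85
(~β | α) | β = max(a, b) on (0.85, 0.15) = 0.85

0.85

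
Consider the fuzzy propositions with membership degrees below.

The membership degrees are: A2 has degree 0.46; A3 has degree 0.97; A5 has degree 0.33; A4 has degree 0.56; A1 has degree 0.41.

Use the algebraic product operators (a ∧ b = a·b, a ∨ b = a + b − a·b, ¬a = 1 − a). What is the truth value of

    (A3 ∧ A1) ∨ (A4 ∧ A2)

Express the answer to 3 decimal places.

0.553

A3 ∧ A1 = a·b on (0.9700, 0.4100) = 0.3977
A4 ∧ A2 = a·b on (0.5600, 0.4600) = 0.2576
(A3 ∧ A1) ∨ (A4 ∧ A2) = a + b − a·b on (0.3977, 0.2576) = 0.5529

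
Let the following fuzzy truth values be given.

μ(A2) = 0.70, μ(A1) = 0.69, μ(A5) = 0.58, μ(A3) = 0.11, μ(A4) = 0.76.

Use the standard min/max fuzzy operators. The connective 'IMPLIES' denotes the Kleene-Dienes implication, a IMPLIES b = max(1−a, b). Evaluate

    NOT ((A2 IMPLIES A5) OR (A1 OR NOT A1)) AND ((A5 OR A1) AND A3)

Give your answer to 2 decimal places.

0.11

A2 IMPLIES A5  [Kleene-Dienes: max(1−a, b)] with a=0.70, b=0.58 → 0.58
NOT A1 = 1 − 0.69 = 0.31
A1 OR NOT A1 = max(a, b) on (0.69, 0.31) = 0.69
(A2 IMPLIES A5) OR (A1 OR NOT A1) = max(a, b) on (0.58, 0.69) = 0.69
NOT ((A2 IMPLIES A5) OR (A1 OR NOT A1)) = 1 − 0.69 = 0.31
A5 OR A1 = max(a, b) on (0.58, 0.69) = 0.69
(A5 OR A1) AND A3 = min(a, b) on (0.69, 0.11) = 0.11
NOT ((A2 IMPLIES A5) OR (A1 OR NOT A1)) AND ((A5 OR A1) AND A3) = min(a, b) on (0.31, 0.11) = 0.11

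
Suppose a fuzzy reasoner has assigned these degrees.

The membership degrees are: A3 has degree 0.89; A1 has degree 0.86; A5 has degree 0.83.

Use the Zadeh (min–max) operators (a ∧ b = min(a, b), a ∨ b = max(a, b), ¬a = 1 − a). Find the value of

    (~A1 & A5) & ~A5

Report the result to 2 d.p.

~A1 = 1 − 0.86 = 0.14
~A1 & A5 = min(a, b) on (0.14, 0.83) = 0.14
~A5 = 1 − 0.83 = 0.17
(~A1 & A5) & ~A5 = min(a, b) on (0.14, 0.17) = 0.14

0.14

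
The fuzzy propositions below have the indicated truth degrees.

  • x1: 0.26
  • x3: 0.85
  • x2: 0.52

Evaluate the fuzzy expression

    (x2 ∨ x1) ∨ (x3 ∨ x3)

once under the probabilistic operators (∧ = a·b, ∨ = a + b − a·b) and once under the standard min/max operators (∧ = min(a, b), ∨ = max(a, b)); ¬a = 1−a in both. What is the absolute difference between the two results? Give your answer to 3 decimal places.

Under probabilistic:
  x2 ∨ x1 = a + b − a·b on (0.5200, 0.2600) = 0.6448
  x3 ∨ x3 = a + b − a·b on (0.8500, 0.8500) = 0.9775
  (x2 ∨ x1) ∨ (x3 ∨ x3) = a + b − a·b on (0.6448, 0.9775) = 0.9920
  → value = 0.9920
Under standard min/max:
  x2 ∨ x1 = max(a, b) on (0.52, 0.26) = 0.52
  x3 ∨ x3 = max(a, b) on (0.85, 0.85) = 0.85
  (x2 ∨ x1) ∨ (x3 ∨ x3) = max(a, b) on (0.52, 0.85) = 0.85
  → value = 0.8500
|0.9920 − 0.8500| = 0.142

0.142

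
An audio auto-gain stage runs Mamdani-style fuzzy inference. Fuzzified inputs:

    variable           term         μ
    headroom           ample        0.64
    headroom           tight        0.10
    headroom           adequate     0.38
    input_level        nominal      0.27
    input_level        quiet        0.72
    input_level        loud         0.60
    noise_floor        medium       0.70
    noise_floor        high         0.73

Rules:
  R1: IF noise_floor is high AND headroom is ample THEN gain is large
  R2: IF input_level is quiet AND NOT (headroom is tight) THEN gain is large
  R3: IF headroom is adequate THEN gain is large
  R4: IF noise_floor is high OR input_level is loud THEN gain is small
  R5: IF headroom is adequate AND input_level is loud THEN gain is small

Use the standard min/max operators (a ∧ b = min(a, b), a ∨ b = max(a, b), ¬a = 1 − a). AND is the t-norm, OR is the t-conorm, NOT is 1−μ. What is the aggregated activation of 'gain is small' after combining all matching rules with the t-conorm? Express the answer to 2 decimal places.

R1: high=0.73, ample=0.64; AND[min(a, b)] → w = 0.64
R2: quiet=0.72, ¬tight=1−0.10=0.90; AND[min(a, b)] → w = 0.72
R3: adequate=0.38 → w = 0.38
R4: high=0.73, loud=0.60; OR[max(a, b)] → w = 0.73
R5: adequate=0.38, loud=0.60; AND[min(a, b)] → w = 0.38
Rules with consequent 'small': {R4, R5} → strengths 0.73, 0.38
Aggregate via t-conorm [max(a, b)]: 0.73

0.73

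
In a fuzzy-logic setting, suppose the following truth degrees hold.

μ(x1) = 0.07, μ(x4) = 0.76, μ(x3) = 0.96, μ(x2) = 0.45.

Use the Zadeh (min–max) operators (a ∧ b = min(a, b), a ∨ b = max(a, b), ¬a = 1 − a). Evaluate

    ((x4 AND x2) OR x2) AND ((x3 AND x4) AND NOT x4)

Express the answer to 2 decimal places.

0.24

x4 AND x2 = min(a, b) on (0.76, 0.45) = 0.45
(x4 AND x2) OR x2 = max(a, b) on (0.45, 0.45) = 0.45
x3 AND x4 = min(a, b) on (0.96, 0.76) = 0.76
NOT x4 = 1 − 0.76 = 0.24
(x3 AND x4) AND NOT x4 = min(a, b) on (0.76, 0.24) = 0.24
((x4 AND x2) OR x2) AND ((x3 AND x4) AND NOT x4) = min(a, b) on (0.45, 0.24) = 0.24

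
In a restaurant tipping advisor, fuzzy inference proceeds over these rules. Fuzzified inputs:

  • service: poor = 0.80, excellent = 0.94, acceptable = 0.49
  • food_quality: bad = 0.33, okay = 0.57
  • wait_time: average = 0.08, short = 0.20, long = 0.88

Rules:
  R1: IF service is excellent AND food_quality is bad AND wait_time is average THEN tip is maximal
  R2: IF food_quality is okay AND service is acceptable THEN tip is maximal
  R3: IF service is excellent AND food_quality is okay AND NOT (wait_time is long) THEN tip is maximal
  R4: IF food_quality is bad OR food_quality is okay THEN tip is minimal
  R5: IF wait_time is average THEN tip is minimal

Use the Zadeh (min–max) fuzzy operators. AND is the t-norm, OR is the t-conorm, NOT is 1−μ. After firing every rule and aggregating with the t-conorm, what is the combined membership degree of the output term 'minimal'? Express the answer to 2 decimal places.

R1: excellent=0.94, bad=0.33, average=0.08; AND[min(a, b)] → w = 0.08
R2: okay=0.57, acceptable=0.49; AND[min(a, b)] → w = 0.49
R3: excellent=0.94, okay=0.57, ¬long=1−0.88=0.12; AND[min(a, b)] → w = 0.12
R4: bad=0.33, okay=0.57; OR[max(a, b)] → w = 0.57
R5: average=0.08 → w = 0.08
Rules with consequent 'minimal': {R4, R5} → strengths 0.57, 0.08
Aggregate via t-conorm [max(a, b)]: 0.57

0.57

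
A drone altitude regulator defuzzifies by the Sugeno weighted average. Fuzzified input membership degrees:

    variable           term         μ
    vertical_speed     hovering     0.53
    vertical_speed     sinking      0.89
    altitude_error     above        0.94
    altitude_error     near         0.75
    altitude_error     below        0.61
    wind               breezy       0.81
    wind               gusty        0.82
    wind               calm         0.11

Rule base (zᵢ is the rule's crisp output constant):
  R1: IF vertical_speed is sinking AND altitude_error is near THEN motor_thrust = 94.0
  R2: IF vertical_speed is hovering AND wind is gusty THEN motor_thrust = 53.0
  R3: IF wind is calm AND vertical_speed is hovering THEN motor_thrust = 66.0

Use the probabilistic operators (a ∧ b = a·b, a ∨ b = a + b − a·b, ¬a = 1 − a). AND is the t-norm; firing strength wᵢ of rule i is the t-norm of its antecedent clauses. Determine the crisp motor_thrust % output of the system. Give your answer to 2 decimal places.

77.24

R1 (z=94.0): sinking=0.89, near=0.75; AND[a·b] → w = 0.6675
R2 (z=53.0): hovering=0.53, gusty=0.82; AND[a·b] → w = 0.4346
R3 (z=66.0): calm=0.11, hovering=0.53; AND[a·b] → w = 0.0583
Weighted average = (0.6675·94.0 + 0.4346·53.0 + 0.0583·66.0) / (0.6675 + 0.4346 + 0.0583)
  = 89.6266 / 1.1604 = 77.24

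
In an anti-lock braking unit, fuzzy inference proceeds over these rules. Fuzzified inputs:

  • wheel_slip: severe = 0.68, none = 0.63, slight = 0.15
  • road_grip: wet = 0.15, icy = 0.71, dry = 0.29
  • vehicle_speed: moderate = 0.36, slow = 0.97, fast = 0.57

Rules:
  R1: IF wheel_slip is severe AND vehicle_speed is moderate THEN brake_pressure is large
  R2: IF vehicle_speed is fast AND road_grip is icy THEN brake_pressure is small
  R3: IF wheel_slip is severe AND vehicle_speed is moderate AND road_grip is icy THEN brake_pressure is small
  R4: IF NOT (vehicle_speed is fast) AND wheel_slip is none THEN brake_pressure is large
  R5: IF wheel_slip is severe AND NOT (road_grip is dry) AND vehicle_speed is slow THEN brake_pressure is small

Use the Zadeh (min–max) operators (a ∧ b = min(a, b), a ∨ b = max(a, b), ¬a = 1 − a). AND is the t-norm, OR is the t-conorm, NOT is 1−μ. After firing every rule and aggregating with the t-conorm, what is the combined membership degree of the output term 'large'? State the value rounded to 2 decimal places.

0.43

R1: severe=0.68, moderate=0.36; AND[min(a, b)] → w = 0.36
R2: fast=0.57, icy=0.71; AND[min(a, b)] → w = 0.57
R3: severe=0.68, moderate=0.36, icy=0.71; AND[min(a, b)] → w = 0.36
R4: ¬fast=1−0.57=0.43, none=0.63; AND[min(a, b)] → w = 0.43
R5: severe=0.68, ¬dry=1−0.29=0.71, slow=0.97; AND[min(a, b)] → w = 0.68
Rules with consequent 'large': {R1, R4} → strengths 0.36, 0.43
Aggregate via t-conorm [max(a, b)]: 0.43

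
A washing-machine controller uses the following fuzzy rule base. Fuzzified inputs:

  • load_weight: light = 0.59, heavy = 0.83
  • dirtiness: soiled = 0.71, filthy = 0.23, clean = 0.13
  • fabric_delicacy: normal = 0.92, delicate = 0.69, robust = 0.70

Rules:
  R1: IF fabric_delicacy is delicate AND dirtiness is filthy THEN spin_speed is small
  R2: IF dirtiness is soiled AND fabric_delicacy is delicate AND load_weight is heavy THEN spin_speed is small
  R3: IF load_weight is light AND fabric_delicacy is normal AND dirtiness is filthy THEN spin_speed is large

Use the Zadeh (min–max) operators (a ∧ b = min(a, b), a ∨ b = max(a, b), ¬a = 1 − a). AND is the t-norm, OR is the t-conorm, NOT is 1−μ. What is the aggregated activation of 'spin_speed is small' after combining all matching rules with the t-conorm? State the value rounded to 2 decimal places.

0.69

R1: delicate=0.69, filthy=0.23; AND[min(a, b)] → w = 0.23
R2: soiled=0.71, delicate=0.69, heavy=0.83; AND[min(a, b)] → w = 0.69
R3: light=0.59, normal=0.92, filthy=0.23; AND[min(a, b)] → w = 0.23
Rules with consequent 'small': {R1, R2} → strengths 0.23, 0.69
Aggregate via t-conorm [max(a, b)]: 0.69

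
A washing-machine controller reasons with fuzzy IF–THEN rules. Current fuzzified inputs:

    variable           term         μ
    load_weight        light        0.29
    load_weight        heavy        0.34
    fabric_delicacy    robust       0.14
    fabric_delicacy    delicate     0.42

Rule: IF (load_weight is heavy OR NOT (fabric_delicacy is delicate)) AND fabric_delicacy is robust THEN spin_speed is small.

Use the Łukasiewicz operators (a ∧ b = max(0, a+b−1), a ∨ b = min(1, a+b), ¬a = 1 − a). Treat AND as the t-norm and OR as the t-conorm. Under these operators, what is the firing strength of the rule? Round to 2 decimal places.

firing strength: (heavy=0.34 OR ¬delicate=1−0.42=0.58) = 0.92; AND[max(0, a+b−1)] with robust=0.14 → w = 0.06

0.06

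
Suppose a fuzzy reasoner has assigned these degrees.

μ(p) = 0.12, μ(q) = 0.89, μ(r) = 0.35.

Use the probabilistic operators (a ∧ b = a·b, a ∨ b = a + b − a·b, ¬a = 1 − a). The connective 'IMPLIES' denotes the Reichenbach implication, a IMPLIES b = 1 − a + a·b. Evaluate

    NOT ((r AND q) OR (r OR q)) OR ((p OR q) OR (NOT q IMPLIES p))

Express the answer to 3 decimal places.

0.991

r AND q = a·b on (0.3500, 0.8900) = 0.3115
r OR q = a + b − a·b on (0.3500, 0.8900) = 0.9285
(r AND q) OR (r OR q) = a + b − a·b on (0.3115, 0.9285) = 0.9508
NOT ((r AND q) OR (r OR q)) = 1 − 0.9508 = 0.0492
p OR q = a + b − a·b on (0.1200, 0.8900) = 0.9032
NOT q = 1 − 0.8900 = 0.1100
NOT q IMPLIES p  [Reichenbach: 1 − a + a·b] with a=0.1100, b=0.1200 → 0.9032
(p OR q) OR (NOT q IMPLIES p) = a + b − a·b on (0.9032, 0.9032) = 0.9906
NOT ((r AND q) OR (r OR q)) OR ((p OR q) OR (NOT q IMPLIES p)) = a + b − a·b on (0.0492, 0.9906) = 0.9911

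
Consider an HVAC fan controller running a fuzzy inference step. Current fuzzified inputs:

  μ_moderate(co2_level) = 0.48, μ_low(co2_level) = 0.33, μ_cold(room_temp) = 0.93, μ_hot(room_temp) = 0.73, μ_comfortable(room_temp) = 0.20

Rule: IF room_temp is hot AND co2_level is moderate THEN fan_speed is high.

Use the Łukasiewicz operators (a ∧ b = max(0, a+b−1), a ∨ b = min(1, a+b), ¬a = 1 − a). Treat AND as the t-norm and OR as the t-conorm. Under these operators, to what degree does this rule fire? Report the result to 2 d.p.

0.21

firing strength: hot=0.73, moderate=0.48; AND[max(0, a+b−1)] → w = 0.21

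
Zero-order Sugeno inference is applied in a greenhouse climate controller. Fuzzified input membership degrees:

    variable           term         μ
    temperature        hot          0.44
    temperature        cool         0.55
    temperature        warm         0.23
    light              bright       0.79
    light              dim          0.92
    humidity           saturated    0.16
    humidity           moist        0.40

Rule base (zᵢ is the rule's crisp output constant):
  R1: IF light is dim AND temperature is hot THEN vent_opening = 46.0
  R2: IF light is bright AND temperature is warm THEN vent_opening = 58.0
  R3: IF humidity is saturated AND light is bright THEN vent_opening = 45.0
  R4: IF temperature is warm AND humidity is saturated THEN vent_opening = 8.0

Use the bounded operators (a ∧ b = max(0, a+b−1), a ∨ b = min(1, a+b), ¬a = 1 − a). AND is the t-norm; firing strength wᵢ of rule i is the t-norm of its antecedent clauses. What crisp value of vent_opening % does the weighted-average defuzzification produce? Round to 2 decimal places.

R1 (z=46.0): dim=0.92, hot=0.44; AND[max(0, a+b−1)] → w = 0.36
R2 (z=58.0): bright=0.79, warm=0.23; AND[max(0, a+b−1)] → w = 0.02
R3 (z=45.0): saturated=0.16, bright=0.79; AND[max(0, a+b−1)] → w = 0.00
R4 (z=8.0): warm=0.23, saturated=0.16; AND[max(0, a+b−1)] → w = 0.00
Weighted average = (0.36·46.0 + 0.02·58.0 + 0.00·45.0 + 0.00·8.0) / (0.36 + 0.02 + 0.00 + 0.00)
  = 17.7200 / 0.3800 = 46.63

46.63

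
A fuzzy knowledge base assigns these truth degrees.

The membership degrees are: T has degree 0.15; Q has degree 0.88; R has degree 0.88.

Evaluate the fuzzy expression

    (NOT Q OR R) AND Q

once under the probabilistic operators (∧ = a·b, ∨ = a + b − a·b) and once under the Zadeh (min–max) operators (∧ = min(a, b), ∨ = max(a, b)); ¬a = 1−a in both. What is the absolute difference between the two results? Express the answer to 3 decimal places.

0.093

Under probabilistic:
  NOT Q = 1 − 0.8800 = 0.1200
  NOT Q OR R = a + b − a·b on (0.1200, 0.8800) = 0.8944
  (NOT Q OR R) AND Q = a·b on (0.8944, 0.8800) = 0.7871
  → value = 0.7871
Under Zadeh (min–max):
  NOT Q = 1 − 0.88 = 0.12
  NOT Q OR R = max(a, b) on (0.12, 0.88) = 0.88
  (NOT Q OR R) AND Q = min(a, b) on (0.88, 0.88) = 0.88
  → value = 0.8800
|0.7871 − 0.8800| = 0.093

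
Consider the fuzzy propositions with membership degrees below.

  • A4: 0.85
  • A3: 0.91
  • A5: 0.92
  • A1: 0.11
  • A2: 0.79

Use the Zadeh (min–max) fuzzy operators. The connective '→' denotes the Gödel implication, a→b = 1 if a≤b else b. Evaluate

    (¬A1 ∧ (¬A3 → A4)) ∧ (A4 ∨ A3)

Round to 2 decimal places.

0.89

¬A1 = 1 − 0.11 = 0.89
¬A3 = 1 − 0.91 = 0.09
¬A3 → A4  [Gödel: 1 if a≤b else b] with a=0.09, b=0.85 → 1.00
¬A1 ∧ (¬A3 → A4) = min(a, b) on (0.89, 1.00) = 0.89
A4 ∨ A3 = max(a, b) on (0.85, 0.91) = 0.91
(¬A1 ∧ (¬A3 → A4)) ∧ (A4 ∨ A3) = min(a, b) on (0.89, 0.91) = 0.89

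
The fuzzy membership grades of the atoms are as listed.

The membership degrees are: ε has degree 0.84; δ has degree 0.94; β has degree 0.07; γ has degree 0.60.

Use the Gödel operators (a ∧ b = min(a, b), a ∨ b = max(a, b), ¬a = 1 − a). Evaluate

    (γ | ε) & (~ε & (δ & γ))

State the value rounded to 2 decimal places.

γ | ε = max(a, b) on (0.60, 0.84) = 0.84
~ε = 1 − 0.84 = 0.16
δ & γ = min(a, b) on (0.94, 0.60) = 0.60
~ε & (δ & γ) = min(a, b) on (0.16, 0.60) = 0.16
(γ | ε) & (~ε & (δ & γ)) = min(a, b) on (0.84, 0.16) = 0.16

0.16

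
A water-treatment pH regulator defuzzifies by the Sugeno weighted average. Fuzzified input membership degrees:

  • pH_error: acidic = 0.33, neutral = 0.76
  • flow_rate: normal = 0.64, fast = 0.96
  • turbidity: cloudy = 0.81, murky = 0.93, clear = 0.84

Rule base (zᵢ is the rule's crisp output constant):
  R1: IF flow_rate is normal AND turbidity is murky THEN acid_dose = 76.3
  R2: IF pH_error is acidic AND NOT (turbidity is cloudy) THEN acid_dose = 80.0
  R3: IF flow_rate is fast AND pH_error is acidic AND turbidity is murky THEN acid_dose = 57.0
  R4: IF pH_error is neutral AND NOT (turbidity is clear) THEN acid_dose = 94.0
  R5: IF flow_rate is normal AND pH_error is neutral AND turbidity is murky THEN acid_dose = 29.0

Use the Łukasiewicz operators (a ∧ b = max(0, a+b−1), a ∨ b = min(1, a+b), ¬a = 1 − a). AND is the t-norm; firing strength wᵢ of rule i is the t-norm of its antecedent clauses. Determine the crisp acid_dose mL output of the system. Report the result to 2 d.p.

58.57

R1 (z=76.3): normal=0.64, murky=0.93; AND[max(0, a+b−1)] → w = 0.57
R2 (z=80.0): acidic=0.33, ¬cloudy=1−0.81=0.19; AND[max(0, a+b−1)] → w = 0.00
R3 (z=57.0): fast=0.96, acidic=0.33, murky=0.93; AND[max(0, a+b−1)] → w = 0.22
R4 (z=94.0): neutral=0.76, ¬clear=1−0.84=0.16; AND[max(0, a+b−1)] → w = 0.00
R5 (z=29.0): normal=0.64, neutral=0.76, murky=0.93; AND[max(0, a+b−1)] → w = 0.33
Weighted average = (0.57·76.3 + 0.00·80.0 + 0.22·57.0 + 0.00·94.0 + 0.33·29.0) / (0.57 + 0.00 + 0.22 + 0.00 + 0.33)
  = 65.6010 / 1.1200 = 58.57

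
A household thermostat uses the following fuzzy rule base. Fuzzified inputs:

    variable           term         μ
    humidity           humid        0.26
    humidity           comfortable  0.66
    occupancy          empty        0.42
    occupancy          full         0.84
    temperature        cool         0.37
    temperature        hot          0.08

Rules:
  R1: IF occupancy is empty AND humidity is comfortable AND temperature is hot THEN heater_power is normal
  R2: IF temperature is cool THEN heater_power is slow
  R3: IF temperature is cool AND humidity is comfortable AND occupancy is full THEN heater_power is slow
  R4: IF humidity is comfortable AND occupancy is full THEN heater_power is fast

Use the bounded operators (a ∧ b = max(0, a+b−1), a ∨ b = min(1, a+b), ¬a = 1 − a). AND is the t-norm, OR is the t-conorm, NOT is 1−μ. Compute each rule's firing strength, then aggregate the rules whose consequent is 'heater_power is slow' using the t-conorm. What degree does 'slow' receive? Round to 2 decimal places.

R1: empty=0.42, comfortable=0.66, hot=0.08; AND[max(0, a+b−1)] → w = 0.00
R2: cool=0.37 → w = 0.37
R3: cool=0.37, comfortable=0.66, full=0.84; AND[max(0, a+b−1)] → w = 0.00
R4: comfortable=0.66, full=0.84; AND[max(0, a+b−1)] → w = 0.50
Rules with consequent 'slow': {R2, R3} → strengths 0.37, 0.00
Aggregate via t-conorm [min(1, a+b)]: 0.37

0.37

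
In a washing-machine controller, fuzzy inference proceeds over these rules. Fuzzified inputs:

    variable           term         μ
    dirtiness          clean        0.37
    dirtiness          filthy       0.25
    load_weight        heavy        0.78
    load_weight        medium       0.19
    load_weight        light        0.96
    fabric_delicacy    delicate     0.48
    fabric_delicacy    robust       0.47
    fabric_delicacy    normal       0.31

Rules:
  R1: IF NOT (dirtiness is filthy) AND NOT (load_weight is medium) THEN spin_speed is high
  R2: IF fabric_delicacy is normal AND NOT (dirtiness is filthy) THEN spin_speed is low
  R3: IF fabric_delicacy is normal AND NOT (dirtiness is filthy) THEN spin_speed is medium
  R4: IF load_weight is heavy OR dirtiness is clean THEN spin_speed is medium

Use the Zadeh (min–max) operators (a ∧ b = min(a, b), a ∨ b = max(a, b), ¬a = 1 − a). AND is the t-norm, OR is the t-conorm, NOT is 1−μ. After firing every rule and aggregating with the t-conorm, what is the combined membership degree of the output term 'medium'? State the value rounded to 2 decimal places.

R1: ¬filthy=1−0.25=0.75, ¬medium=1−0.19=0.81; AND[min(a, b)] → w = 0.75
R2: normal=0.31, ¬filthy=1−0.25=0.75; AND[min(a, b)] → w = 0.31
R3: normal=0.31, ¬filthy=1−0.25=0.75; AND[min(a, b)] → w = 0.31
R4: heavy=0.78, clean=0.37; OR[max(a, b)] → w = 0.78
Rules with consequent 'medium': {R3, R4} → strengths 0.31, 0.78
Aggregate via t-conorm [max(a, b)]: 0.78

0.78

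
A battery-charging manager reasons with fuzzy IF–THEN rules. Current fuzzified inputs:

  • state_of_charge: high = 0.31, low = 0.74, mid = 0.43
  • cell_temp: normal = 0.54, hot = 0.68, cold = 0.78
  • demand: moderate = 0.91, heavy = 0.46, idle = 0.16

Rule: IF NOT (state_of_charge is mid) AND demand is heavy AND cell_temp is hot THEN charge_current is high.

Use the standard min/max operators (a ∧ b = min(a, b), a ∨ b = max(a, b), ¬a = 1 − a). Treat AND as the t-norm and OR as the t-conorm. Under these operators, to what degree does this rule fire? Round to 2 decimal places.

0.46

firing strength: ¬mid=1−0.43=0.57, heavy=0.46, hot=0.68; AND[min(a, b)] → w = 0.46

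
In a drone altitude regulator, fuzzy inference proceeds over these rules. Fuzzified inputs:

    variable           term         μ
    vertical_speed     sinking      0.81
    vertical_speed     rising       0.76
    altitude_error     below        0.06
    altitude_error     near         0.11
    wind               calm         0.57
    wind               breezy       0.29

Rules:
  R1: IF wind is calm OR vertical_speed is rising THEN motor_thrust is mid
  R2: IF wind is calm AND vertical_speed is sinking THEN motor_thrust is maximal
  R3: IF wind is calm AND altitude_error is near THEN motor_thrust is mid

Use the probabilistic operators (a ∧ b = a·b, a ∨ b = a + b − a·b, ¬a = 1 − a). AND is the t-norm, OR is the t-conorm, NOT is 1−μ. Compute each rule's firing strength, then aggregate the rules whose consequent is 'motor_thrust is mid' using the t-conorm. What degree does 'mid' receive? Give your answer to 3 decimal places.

R1: calm=0.57, rising=0.76; OR[a + b − a·b] → w = 0.8968
R2: calm=0.57, sinking=0.81; AND[a·b] → w = 0.4617
R3: calm=0.57, near=0.11; AND[a·b] → w = 0.0627
Rules with consequent 'mid': {R1, R3} → strengths 0.8968, 0.0627
Aggregate via t-conorm [a + b − a·b]: 0.9033

0.903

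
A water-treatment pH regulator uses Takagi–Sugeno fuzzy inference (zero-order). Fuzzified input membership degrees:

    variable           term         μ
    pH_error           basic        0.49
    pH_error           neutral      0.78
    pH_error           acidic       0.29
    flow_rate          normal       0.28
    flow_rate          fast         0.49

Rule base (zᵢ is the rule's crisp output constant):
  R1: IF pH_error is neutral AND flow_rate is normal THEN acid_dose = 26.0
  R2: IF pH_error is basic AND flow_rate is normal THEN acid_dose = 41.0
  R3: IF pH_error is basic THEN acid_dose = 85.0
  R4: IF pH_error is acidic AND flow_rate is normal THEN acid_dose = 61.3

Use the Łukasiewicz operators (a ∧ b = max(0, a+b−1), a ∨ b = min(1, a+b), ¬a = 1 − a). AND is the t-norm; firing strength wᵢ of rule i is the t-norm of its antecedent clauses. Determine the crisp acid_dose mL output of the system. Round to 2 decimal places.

R1 (z=26.0): neutral=0.78, normal=0.28; AND[max(0, a+b−1)] → w = 0.06
R2 (z=41.0): basic=0.49, normal=0.28; AND[max(0, a+b−1)] → w = 0.00
R3 (z=85.0): basic=0.49 → w = 0.49
R4 (z=61.3): acidic=0.29, normal=0.28; AND[max(0, a+b−1)] → w = 0.00
Weighted average = (0.06·26.0 + 0.00·41.0 + 0.49·85.0 + 0.00·61.3) / (0.06 + 0.00 + 0.49 + 0.00)
  = 43.2100 / 0.5500 = 78.56

78.56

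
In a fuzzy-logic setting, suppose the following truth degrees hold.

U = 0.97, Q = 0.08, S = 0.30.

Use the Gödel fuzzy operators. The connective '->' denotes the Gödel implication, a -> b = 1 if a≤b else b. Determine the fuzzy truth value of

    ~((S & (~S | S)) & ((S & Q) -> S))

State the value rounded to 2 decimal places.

0.70

~S = 1 − 0.30 = 0.70
~S | S = max(a, b) on (0.70, 0.30) = 0.70
S & (~S | S) = min(a, b) on (0.30, 0.70) = 0.30
S & Q = min(a, b) on (0.30, 0.08) = 0.08
(S & Q) -> S  [Gödel: 1 if a≤b else b] with a=0.08, b=0.30 → 1.00
(S & (~S | S)) & ((S & Q) -> S) = min(a, b) on (0.30, 1.00) = 0.30
~((S & (~S | S)) & ((S & Q) -> S)) = 1 − 0.30 = 0.70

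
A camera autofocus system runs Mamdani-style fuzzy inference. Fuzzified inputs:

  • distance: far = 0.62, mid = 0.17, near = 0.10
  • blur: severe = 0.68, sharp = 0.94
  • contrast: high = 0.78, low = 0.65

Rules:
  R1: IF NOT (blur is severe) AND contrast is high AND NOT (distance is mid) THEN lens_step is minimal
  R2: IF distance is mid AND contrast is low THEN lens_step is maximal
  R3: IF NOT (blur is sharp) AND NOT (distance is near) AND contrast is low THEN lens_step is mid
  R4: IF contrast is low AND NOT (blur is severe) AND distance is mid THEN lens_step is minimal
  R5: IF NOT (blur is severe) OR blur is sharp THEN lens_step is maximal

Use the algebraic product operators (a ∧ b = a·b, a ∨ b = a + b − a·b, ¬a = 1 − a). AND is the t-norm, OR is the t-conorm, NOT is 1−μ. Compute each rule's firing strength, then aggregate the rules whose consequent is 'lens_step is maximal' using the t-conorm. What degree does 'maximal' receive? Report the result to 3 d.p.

R1: ¬severe=1−0.68=0.32, high=0.78, ¬mid=1−0.17=0.83; AND[a·b] → w = 0.2072
R2: mid=0.17, low=0.65; AND[a·b] → w = 0.1105
R3: ¬sharp=1−0.94=0.06, ¬near=1−0.10=0.90, low=0.65; AND[a·b] → w = 0.0351
R4: low=0.65, ¬severe=1−0.68=0.32, mid=0.17; AND[a·b] → w = 0.0354
R5: ¬severe=1−0.68=0.32, sharp=0.94; OR[a + b − a·b] → w = 0.9592
Rules with consequent 'maximal': {R2, R5} → strengths 0.1105, 0.9592
Aggregate via t-conorm [a + b − a·b]: 0.9637

0.964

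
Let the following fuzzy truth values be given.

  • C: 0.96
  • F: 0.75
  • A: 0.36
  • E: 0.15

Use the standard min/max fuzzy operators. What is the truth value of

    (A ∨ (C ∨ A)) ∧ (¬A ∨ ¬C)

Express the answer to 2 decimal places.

C ∨ A = max(a, b) on (0.96, 0.36) = 0.96
A ∨ (C ∨ A) = max(a, b) on (0.36, 0.96) = 0.96
¬A = 1 − 0.36 = 0.64
¬C = 1 − 0.96 = 0.04
¬A ∨ ¬C = max(a, b) on (0.64, 0.04) = 0.64
(A ∨ (C ∨ A)) ∧ (¬A ∨ ¬C) = min(a, b) on (0.96, 0.64) = 0.64

0.64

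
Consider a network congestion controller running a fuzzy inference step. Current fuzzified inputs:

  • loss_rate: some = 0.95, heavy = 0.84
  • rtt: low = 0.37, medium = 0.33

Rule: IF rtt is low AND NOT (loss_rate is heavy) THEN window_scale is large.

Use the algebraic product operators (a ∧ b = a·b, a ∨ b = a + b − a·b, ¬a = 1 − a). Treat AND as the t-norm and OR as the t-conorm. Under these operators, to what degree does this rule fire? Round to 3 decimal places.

firing strength: low=0.37, ¬heavy=1−0.84=0.16; AND[a·b] → w = 0.0592

0.059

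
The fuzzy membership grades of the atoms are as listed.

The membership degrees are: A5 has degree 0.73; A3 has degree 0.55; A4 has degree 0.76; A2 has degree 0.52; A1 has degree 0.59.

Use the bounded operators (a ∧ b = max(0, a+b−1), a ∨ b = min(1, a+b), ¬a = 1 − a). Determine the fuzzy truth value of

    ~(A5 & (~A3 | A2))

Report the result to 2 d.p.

0.30

~A3 = 1 − 0.55 = 0.45
~A3 | A2 = min(1, a+b) on (0.45, 0.52) = 0.97
A5 & (~A3 | A2) = max(0, a+b−1) on (0.73, 0.97) = 0.70
~(A5 & (~A3 | A2)) = 1 − 0.70 = 0.30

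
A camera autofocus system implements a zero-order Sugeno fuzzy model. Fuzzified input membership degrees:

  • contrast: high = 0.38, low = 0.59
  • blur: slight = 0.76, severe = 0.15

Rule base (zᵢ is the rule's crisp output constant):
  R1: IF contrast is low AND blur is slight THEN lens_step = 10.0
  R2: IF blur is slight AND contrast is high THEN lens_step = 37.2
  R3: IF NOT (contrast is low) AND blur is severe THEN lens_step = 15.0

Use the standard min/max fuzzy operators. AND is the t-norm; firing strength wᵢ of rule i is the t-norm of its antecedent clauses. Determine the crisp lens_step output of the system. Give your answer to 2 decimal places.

19.90

R1 (z=10.0): low=0.59, slight=0.76; AND[min(a, b)] → w = 0.59
R2 (z=37.2): slight=0.76, high=0.38; AND[min(a, b)] → w = 0.38
R3 (z=15.0): ¬low=1−0.59=0.41, severe=0.15; AND[min(a, b)] → w = 0.15
Weighted average = (0.59·10.0 + 0.38·37.2 + 0.15·15.0) / (0.59 + 0.38 + 0.15)
  = 22.2860 / 1.1200 = 19.90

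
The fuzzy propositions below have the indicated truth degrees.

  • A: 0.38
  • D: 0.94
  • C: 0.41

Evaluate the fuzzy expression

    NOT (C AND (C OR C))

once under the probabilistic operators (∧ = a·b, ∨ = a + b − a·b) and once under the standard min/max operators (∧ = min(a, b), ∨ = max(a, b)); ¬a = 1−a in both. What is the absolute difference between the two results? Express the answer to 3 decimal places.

0.143

Under probabilistic:
  C OR C = a + b − a·b on (0.4100, 0.4100) = 0.6519
  C AND (C OR C) = a·b on (0.4100, 0.6519) = 0.2673
  NOT (C AND (C OR C)) = 1 − 0.2673 = 0.7327
  → value = 0.7327
Under standard min/max:
  C OR C = max(a, b) on (0.41, 0.41) = 0.41
  C AND (C OR C) = min(a, b) on (0.41, 0.41) = 0.41
  NOT (C AND (C OR C)) = 1 − 0.41 = 0.59
  → value = 0.5900
|0.7327 − 0.5900| = 0.143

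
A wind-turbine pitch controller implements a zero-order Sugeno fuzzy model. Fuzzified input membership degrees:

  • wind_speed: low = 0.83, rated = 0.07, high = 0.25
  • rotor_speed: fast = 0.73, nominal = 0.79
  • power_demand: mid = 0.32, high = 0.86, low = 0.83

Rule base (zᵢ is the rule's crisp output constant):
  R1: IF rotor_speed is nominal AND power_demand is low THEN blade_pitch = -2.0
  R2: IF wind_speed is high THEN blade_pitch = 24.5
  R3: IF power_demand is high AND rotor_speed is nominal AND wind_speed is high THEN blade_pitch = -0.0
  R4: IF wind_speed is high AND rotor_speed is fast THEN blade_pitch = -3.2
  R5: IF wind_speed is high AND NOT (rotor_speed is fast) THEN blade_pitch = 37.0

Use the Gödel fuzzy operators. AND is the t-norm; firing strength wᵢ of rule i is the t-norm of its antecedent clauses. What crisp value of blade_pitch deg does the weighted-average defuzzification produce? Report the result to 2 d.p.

R1 (z=-2.0): nominal=0.79, low=0.83; AND[min(a, b)] → w = 0.79
R2 (z=24.5): high=0.25 → w = 0.25
R3 (z=-0.0): high=0.86, nominal=0.79, high=0.25; AND[min(a, b)] → w = 0.25
R4 (z=-3.2): high=0.25, fast=0.73; AND[min(a, b)] → w = 0.25
R5 (z=37.0): high=0.25, ¬fast=1−0.73=0.27; AND[min(a, b)] → w = 0.25
Weighted average = (0.79·-2.0 + 0.25·24.5 + 0.25·-0.0 + 0.25·-3.2 + 0.25·37.0) / (0.79 + 0.25 + 0.25 + 0.25 + 0.25)
  = 12.9950 / 1.7900 = 7.26

7.26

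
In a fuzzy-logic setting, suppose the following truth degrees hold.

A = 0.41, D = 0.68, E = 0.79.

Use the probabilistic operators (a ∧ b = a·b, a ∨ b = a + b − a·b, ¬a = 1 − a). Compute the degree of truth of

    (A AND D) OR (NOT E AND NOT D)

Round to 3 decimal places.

A AND D = a·b on (0.4100, 0.6800) = 0.2788
NOT E = 1 − 0.7900 = 0.2100
NOT D = 1 − 0.6800 = 0.3200
NOT E AND NOT D = a·b on (0.2100, 0.3200) = 0.0672
(A AND D) OR (NOT E AND NOT D) = a + b − a·b on (0.2788, 0.0672) = 0.3273

0.327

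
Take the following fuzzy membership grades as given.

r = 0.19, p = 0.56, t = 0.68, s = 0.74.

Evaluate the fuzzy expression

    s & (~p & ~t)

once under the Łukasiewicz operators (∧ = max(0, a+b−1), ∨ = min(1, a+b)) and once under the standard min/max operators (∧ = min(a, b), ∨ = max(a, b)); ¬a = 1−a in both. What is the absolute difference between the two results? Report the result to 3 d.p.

0.320

Under Łukasiewicz:
  ~p = 1 − 0.56 = 0.44
  ~t = 1 − 0.68 = 0.32
  ~p & ~t = max(0, a+b−1) on (0.44, 0.32) = 0.00
  s & (~p & ~t) = max(0, a+b−1) on (0.74, 0.00) = 0.00
  → value = 0.0000
Under standard min/max:
  ~p = 1 − 0.56 = 0.44
  ~t = 1 − 0.68 = 0.32
  ~p & ~t = min(a, b) on (0.44, 0.32) = 0.32
  s & (~p & ~t) = min(a, b) on (0.74, 0.32) = 0.32
  → value = 0.3200
|0.0000 − 0.3200| = 0.320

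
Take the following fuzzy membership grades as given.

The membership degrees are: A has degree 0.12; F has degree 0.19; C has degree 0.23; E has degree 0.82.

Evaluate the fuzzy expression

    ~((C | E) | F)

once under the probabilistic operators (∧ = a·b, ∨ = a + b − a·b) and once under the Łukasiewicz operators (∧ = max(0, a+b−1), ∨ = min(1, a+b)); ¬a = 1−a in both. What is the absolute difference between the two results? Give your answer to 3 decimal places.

Under probabilistic:
  C | E = a + b − a·b on (0.2300, 0.8200) = 0.8614
  (C | E) | F = a + b − a·b on (0.8614, 0.1900) = 0.8877
  ~((C | E) | F) = 1 − 0.8877 = 0.1123
  → value = 0.1123
Under Łukasiewicz:
  C | E = min(1, a+b) on (0.23, 0.82) = 1.00
  (C | E) | F = min(1, a+b) on (1.00, 0.19) = 1.00
  ~((C | E) | F) = 1 − 1.00 = 0.00
  → value = 0.0000
|0.1123 − 0.0000| = 0.112

0.112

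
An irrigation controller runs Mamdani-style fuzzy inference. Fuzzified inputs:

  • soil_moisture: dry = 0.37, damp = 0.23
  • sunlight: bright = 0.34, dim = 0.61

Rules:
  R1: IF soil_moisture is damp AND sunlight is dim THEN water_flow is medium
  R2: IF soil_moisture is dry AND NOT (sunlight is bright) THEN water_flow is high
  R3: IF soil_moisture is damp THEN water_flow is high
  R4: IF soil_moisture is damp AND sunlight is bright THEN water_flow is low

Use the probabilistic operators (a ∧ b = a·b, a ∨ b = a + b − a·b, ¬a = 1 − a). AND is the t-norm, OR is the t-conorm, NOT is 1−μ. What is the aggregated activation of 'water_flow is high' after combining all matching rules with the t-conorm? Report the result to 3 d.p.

R1: damp=0.23, dim=0.61; AND[a·b] → w = 0.1403
R2: dry=0.37, ¬bright=1−0.34=0.66; AND[a·b] → w = 0.2442
R3: damp=0.23 → w = 0.2300
R4: damp=0.23, bright=0.34; AND[a·b] → w = 0.0782
Rules with consequent 'high': {R2, R3} → strengths 0.2442, 0.2300
Aggregate via t-conorm [a + b − a·b]: 0.4180

0.418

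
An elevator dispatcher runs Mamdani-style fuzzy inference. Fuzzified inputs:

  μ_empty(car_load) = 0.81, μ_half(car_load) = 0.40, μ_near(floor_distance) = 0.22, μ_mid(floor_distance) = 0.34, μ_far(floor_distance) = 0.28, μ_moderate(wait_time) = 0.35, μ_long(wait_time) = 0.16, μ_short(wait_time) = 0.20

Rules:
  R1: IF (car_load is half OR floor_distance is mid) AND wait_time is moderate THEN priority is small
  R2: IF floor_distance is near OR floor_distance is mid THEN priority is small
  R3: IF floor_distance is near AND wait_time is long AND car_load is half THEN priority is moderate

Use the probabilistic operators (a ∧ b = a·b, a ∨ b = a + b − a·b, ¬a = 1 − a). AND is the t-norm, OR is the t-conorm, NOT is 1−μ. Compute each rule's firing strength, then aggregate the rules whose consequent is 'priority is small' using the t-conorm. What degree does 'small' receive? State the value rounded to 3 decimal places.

0.594

R1: (half=0.40 OR mid=0.34) = 0.6040; AND[a·b] with moderate=0.35 → w = 0.2114
R2: near=0.22, mid=0.34; OR[a + b − a·b] → w = 0.4852
R3: near=0.22, long=0.16, half=0.40; AND[a·b] → w = 0.0141
Rules with consequent 'small': {R1, R2} → strengths 0.2114, 0.4852
Aggregate via t-conorm [a + b − a·b]: 0.5940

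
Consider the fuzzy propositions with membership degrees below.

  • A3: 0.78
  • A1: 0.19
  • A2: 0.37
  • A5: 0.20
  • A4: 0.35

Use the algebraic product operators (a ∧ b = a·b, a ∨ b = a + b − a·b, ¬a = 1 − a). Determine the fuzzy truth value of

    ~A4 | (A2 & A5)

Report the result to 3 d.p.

~A4 = 1 − 0.3500 = 0.6500
A2 & A5 = a·b on (0.3700, 0.2000) = 0.0740
~A4 | (A2 & A5) = a + b − a·b on (0.6500, 0.0740) = 0.6759

0.676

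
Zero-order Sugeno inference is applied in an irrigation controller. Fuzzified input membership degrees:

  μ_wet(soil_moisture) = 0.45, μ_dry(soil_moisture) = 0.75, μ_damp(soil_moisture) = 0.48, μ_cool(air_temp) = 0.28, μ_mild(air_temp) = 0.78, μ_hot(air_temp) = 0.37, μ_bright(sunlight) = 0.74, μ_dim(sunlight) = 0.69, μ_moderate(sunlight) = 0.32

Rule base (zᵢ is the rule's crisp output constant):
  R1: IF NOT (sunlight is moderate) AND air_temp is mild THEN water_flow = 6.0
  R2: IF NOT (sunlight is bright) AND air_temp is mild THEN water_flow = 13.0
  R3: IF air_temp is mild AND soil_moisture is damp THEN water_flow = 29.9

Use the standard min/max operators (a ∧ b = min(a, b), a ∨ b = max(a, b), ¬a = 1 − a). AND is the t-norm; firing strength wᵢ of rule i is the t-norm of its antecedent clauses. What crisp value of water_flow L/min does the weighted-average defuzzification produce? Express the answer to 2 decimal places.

R1 (z=6.0): ¬moderate=1−0.32=0.68, mild=0.78; AND[min(a, b)] → w = 0.68
R2 (z=13.0): ¬bright=1−0.74=0.26, mild=0.78; AND[min(a, b)] → w = 0.26
R3 (z=29.9): mild=0.78, damp=0.48; AND[min(a, b)] → w = 0.48
Weighted average = (0.68·6.0 + 0.26·13.0 + 0.48·29.9) / (0.68 + 0.26 + 0.48)
  = 21.8120 / 1.4200 = 15.36

15.36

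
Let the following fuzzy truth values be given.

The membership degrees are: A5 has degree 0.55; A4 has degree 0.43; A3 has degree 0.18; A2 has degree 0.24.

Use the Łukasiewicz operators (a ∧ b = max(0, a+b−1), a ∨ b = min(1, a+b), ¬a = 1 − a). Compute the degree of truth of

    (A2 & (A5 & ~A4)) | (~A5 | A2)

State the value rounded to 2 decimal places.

~A4 = 1 − 0.43 = 0.57
A5 & ~A4 = max(0, a+b−1) on (0.55, 0.57) = 0.12
A2 & (A5 & ~A4) = max(0, a+b−1) on (0.24, 0.12) = 0.00
~A5 = 1 − 0.55 = 0.45
~A5 | A2 = min(1, a+b) on (0.45, 0.24) = 0.69
(A2 & (A5 & ~A4)) | (~A5 | A2) = min(1, a+b) on (0.00, 0.69) = 0.69

0.69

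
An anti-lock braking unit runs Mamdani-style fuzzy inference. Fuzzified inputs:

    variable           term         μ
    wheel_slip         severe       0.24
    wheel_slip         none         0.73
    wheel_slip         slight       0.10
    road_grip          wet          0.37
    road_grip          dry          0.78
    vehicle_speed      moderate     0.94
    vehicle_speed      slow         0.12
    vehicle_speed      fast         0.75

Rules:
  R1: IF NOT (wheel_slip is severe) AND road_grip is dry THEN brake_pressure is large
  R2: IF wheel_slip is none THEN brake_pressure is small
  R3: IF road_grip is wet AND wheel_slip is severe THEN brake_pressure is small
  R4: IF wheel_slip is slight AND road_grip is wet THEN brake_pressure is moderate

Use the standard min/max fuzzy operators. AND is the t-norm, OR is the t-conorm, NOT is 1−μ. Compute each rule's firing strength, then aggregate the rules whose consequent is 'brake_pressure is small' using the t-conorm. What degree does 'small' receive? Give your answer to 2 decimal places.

R1: ¬severe=1−0.24=0.76, dry=0.78; AND[min(a, b)] → w = 0.76
R2: none=0.73 → w = 0.73
R3: wet=0.37, severe=0.24; AND[min(a, b)] → w = 0.24
R4: slight=0.10, wet=0.37; AND[min(a, b)] → w = 0.10
Rules with consequent 'small': {R2, R3} → strengths 0.73, 0.24
Aggregate via t-conorm [max(a, b)]: 0.73

0.73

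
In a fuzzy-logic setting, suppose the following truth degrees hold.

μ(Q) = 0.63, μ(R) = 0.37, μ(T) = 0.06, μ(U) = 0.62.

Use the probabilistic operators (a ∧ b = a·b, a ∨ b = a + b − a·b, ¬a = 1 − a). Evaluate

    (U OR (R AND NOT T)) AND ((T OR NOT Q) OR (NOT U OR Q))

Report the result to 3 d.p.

NOT T = 1 − 0.0600 = 0.9400
R AND NOT T = a·b on (0.3700, 0.9400) = 0.3478
U OR (R AND NOT T) = a + b − a·b on (0.6200, 0.3478) = 0.7522
NOT Q = 1 − 0.6300 = 0.3700
T OR NOT Q = a + b − a·b on (0.0600, 0.3700) = 0.4078
NOT U = 1 − 0.6200 = 0.3800
NOT U OR Q = a + b − a·b on (0.3800, 0.6300) = 0.7706
(T OR NOT Q) OR (NOT U OR Q) = a + b − a·b on (0.4078, 0.7706) = 0.8641
(U OR (R AND NOT T)) AND ((T OR NOT Q) OR (NOT U OR Q)) = a·b on (0.7522, 0.8641) = 0.6500

0.650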